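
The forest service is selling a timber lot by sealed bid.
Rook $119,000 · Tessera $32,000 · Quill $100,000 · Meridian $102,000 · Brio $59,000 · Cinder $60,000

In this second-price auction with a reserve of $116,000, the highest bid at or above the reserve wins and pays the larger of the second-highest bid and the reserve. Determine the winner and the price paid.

Rook pays $116,000

Bids in order: 119,000 (Rook) > 102,000 (Meridian) > 100,000 (Quill) > 60,000 (Cinder) > 59,000 (Brio) > 32,000 (Tessera)
Rook has the top bid at or above the reserve ($119,000).
max(second-highest $102,000, reserve $116,000) = $116,000.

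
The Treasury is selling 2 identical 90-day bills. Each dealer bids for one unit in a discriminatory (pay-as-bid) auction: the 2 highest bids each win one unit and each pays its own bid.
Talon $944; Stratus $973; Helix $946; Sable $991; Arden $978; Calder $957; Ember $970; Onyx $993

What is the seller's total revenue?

Ordering the bids: 993 (Onyx), 991 (Sable), 978 (Arden), 973 (Stratus), …
Winners (2 units): Onyx, Sable.
Total revenue = 993 + 991 = $1,984.

Total revenue: $1,984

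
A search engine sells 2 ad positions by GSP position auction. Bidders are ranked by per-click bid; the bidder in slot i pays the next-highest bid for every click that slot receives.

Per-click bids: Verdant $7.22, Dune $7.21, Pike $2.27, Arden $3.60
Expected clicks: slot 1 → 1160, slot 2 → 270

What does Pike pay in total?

Per-click bids in order: $7.22 (Verdant) > $7.21 (Dune) > $3.60 (Arden) > …
Pike ranks below slot 2 → no slot, pays nothing.

Pike pays $0.00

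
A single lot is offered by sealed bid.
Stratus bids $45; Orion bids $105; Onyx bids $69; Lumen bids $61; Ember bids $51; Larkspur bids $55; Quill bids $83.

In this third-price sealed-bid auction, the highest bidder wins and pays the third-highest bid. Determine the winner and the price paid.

Rule: the highest bidder wins and pays the third-highest bid.
Bids in order: 105 (Orion) > 83 (Quill) > 69 (Onyx) > 61 (Lumen) > 55 (Larkspur) > 51 (Ember) > …
Orion is highest; pays the third-highest bid, $69.

Orion pays $69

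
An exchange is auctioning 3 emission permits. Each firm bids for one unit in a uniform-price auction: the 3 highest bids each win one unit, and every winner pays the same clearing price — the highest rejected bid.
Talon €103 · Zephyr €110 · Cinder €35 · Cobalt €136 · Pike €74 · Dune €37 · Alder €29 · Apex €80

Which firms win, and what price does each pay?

Cobalt, Zephyr, Talon; each pays €80

Ordering the bids: 136 (Cobalt), 110 (Zephyr), 103 (Talon), 80 (Apex), 74 (Pike), …
The 3 highest are Cobalt, Zephyr, Talon.
Clearing price = highest rejected bid = €80.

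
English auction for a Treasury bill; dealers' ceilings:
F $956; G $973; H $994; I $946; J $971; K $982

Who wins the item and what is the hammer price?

H wins at $982

Rule: the price rises until one bidder remains; the winner pays the price at which the last rival dropped out.
Limits in order: 994 (H) > 982 (K) > 973 (G) > 971 (J) > 956 (F) > 946 (I)
Once the price passes $982, only H is left; the hammer falls at K's limit of $982.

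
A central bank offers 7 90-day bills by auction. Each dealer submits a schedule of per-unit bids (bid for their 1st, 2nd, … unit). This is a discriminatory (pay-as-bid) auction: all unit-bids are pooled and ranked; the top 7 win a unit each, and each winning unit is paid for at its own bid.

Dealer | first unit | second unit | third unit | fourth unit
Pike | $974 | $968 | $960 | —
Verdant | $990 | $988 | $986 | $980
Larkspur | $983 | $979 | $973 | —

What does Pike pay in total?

Pike pays $974

All unit-bids, highest first — top 7: 990 (Verdant-1), 988 (Verdant-2), 986 (Verdant-3), 983 (Larkspur-1), 980 (Verdant-4), 979 (Larkspur-2), 974 (Pike-1)
Next rejected bid: $973 (not a price — pay-as-bid).
Pike's winning unit-bids: 974 = $974.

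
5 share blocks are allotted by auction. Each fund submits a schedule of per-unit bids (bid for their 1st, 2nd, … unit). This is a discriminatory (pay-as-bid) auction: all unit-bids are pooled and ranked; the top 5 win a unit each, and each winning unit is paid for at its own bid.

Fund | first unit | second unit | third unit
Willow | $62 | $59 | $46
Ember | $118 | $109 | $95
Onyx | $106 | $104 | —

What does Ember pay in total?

Ember pays $322

Pooled unit-bids ranked (top 5): 118 (Ember-1), 109 (Ember-2), 106 (Onyx-1), 104 (Onyx-2), 95 (Ember-3)
Next rejected bid: $62 (not a price — pay-as-bid).
Ember's winning unit-bids: 118 + 109 + 95 = $322.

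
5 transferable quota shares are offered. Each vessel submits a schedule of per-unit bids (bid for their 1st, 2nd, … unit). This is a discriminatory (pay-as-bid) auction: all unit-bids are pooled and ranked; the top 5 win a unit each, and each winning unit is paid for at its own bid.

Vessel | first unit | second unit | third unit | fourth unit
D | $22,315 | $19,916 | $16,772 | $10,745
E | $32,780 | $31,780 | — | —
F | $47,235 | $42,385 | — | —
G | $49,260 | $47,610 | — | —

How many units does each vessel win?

Pooled unit-bids ranked (top 5): 49,260 (G-1), 47,610 (G-2), 47,235 (F-1), 42,385 (F-2), 32,780 (E-1)
Next rejected bid: $31,780 (not a price — pay-as-bid).
Allocation: E 1, F 2, G 2.

E 1, F 2, G 2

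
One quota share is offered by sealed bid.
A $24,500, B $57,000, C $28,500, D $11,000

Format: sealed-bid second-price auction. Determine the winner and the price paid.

B pays $28,500

Rule: the highest bidder wins and pays the second-highest bid.
Bids ranked: 57,000 (B) > 28,500 (C) > 24,500 (A) > 11,000 (D)
B wins with the highest bid; price is set by the runner-up at $28,500.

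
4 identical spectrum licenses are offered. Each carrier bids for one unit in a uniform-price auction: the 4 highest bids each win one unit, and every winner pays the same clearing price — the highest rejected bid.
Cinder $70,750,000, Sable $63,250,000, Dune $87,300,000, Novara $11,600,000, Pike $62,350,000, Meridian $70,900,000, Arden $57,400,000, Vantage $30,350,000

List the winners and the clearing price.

Sorting: 87,300,000 (Dune), 70,900,000 (Meridian), 70,750,000 (Cinder), 63,250,000 (Sable), 62,350,000 (Pike), 57,400,000 (Arden), …
Top 4: Dune, Meridian, Cinder, Sable.
Clearing price = highest rejected bid = $62,350,000.

Dune, Meridian, Cinder, Sable; each pays $62,350,000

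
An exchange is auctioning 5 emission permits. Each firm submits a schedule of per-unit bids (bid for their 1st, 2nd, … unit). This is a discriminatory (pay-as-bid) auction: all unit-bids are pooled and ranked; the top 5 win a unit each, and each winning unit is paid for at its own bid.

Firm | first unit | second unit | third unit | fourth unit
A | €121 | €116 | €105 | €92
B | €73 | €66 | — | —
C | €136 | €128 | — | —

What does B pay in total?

Merging the schedules and taking the best 5: 136 (C-1), 128 (C-2), 121 (A-1), 116 (A-2), 105 (A-3)
Next rejected bid: €92 (not a price — pay-as-bid).
B wins no units.

B pays €0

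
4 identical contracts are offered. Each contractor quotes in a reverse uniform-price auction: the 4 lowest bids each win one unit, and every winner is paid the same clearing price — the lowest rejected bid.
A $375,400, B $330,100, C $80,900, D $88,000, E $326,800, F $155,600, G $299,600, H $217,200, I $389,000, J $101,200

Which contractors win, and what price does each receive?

Bids ranked low→high: 80,900 (C), 88,000 (D), 101,200 (J), 155,600 (F), 217,200 (H), 299,600 (G), …
Lowest 4: C, D, J, F.
First losing bid is H's $217,200, which sets the uniform price.

C, D, J, F; each is paid $217,200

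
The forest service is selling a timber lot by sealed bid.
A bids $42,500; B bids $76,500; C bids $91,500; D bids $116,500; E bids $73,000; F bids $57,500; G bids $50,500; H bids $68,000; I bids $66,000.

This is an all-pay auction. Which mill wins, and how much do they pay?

D pays $116,500

All-pay auction: the highest bidder wins the item, but every bidder pays their own bid.
Bids in order: 116,500 (D) > 91,500 (C) > 76,500 (B) > 73,000 (E) > 68,000 (H) > 66,000 (I) > …
D wins with the top bid; all bids are sunk regardless.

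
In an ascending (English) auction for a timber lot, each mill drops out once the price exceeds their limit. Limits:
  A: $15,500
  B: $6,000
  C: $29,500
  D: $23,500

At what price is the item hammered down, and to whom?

Open ascending-bid auction: the price rises until one bidder remains; the winner pays the price at which the last rival dropped out.
Sorting limits: 29,500 (C) > 23,500 (D) > 15,500 (A) > 6,000 (B)
D is the last rival to drop out, at $23,500; C remains and wins at that price.

C wins at $23,500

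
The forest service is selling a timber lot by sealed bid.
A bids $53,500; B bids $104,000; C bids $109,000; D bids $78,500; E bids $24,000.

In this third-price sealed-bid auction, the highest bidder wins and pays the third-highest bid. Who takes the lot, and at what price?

C pays $78,500

Third-price sealed-bid auction: the highest bidder wins and pays the third-highest bid.
Bids ranked: 109,000 (C) > 104,000 (B) > 78,500 (D) > 53,500 (A) > 24,000 (E)
C is highest; pays the third-highest bid, $78,500.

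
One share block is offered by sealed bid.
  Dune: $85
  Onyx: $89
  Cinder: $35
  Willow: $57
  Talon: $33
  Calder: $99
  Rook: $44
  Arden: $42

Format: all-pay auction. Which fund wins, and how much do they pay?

Rule: the highest bidder wins the item, but every bidder pays their own bid.
Bids in order: 99 (Calder) > 89 (Onyx) > 85 (Dune) > 57 (Willow) > 44 (Rook) > 42 (Arden) > …
Calder wins with the top bid; all bids are sunk regardless.

Calder pays $99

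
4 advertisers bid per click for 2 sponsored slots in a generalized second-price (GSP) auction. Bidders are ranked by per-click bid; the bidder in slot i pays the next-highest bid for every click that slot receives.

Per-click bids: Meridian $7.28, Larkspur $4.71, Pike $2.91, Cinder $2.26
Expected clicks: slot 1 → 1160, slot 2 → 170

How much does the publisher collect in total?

Per-click bids in order: $7.28 (Meridian) > $4.71 (Larkspur) > $2.91 (Pike) > …
Slot 1: Meridian pays $4.71 × 1160 = $5463.60
Slot 2: Larkspur pays $2.91 × 170 = $494.70
Total = $5958.30

Total revenue: $5958.30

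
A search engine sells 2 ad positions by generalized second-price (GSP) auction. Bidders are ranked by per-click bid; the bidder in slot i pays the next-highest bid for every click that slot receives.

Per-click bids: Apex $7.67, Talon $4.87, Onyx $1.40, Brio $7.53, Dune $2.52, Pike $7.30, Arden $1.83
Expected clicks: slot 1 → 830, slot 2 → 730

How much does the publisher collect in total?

Total revenue: $11578.90

Per-click bids in order: $7.67 (Apex) > $7.53 (Brio) > $7.30 (Pike) > …
Slot 1: Apex pays $7.53 × 830 = $6249.90
Slot 2: Brio pays $7.30 × 730 = $5329.00
Total = $11578.90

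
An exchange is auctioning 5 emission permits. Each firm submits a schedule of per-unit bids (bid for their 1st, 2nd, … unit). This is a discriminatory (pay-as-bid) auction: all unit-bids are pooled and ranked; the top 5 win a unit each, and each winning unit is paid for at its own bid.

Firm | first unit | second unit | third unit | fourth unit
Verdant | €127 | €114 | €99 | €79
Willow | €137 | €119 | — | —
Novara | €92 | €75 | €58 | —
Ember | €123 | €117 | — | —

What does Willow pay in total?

Willow pays €256

Merging the schedules and taking the best 5: 137 (Willow-1), 127 (Verdant-1), 123 (Ember-1), 119 (Willow-2), 117 (Ember-2)
Next rejected bid: €114 (not a price — pay-as-bid).
Willow's winning unit-bids: 137 + 119 = €256.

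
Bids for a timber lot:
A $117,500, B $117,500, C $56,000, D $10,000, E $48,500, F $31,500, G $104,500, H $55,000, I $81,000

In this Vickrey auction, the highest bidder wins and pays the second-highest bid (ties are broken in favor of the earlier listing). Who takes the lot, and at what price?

A pays $117,500

Bids ranked: 117,500 (A) > 117,500 (B) > 104,500 (G) > 81,000 (I) > 56,000 (C) > 55,000 (H) > …
Tie at $117,500 → A wins by tie-break.
Second-price: A pays B's bid of $117,500.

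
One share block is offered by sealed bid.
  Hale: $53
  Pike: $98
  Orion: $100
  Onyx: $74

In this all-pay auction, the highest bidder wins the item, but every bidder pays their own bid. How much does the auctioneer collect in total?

Rule: the highest bidder wins the item, but every bidder pays their own bid.
Sorting bids: 100 (Orion) > 98 (Pike) > 74 (Onyx) > 53 (Hale)
Every bidder forfeits their bid regardless of winning.
Revenue = 53 + 98 + 100 + 74 = $325.

Total revenue: $325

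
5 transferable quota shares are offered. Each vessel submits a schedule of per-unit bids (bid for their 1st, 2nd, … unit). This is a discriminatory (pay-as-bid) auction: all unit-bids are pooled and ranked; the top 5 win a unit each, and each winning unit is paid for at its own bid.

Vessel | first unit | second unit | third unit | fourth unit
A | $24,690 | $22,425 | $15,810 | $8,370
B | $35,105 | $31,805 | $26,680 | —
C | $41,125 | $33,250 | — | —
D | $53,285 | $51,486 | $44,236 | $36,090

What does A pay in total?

A pays $0

Merging the schedules and taking the best 5: 53,285 (D-1), 51,486 (D-2), 44,236 (D-3), 41,125 (C-1), 36,090 (D-4)
Next rejected bid: $35,105 (not a price — pay-as-bid).
A wins no units.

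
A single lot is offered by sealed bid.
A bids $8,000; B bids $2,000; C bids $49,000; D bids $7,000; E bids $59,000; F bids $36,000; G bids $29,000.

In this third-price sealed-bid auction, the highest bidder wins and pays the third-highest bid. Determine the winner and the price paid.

E pays $36,000

Bids ranked: 59,000 (E) > 49,000 (C) > 36,000 (F) > 29,000 (G) > 8,000 (A) > 7,000 (D) > …
E is highest; pays the third-highest bid, $36,000.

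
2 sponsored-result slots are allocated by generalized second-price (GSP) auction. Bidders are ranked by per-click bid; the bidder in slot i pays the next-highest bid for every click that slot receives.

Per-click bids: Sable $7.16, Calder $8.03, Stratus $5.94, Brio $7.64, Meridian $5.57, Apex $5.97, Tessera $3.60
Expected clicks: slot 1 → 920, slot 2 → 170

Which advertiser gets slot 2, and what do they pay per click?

Per-click bids in order: $8.03 (Calder) > $7.64 (Brio) > $7.16 (Sable) > …
Slot 2 goes to the second-ranked bidder, Brio, who pays the next bid down: $7.16/click.

Brio; $7.16 per click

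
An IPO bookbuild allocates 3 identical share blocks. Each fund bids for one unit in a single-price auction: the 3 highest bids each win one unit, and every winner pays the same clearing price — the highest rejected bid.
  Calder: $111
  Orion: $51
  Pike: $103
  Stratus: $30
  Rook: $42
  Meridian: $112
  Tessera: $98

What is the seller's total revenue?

Ordering the bids: 112 (Meridian), 111 (Calder), 103 (Pike), 98 (Tessera), 51 (Orion), …
The 3 highest are Meridian, Calder, Pike.
Highest unsuccessful bid: $98 → clearing price.
Total revenue = 3 × $98 = $294.

Total revenue: $294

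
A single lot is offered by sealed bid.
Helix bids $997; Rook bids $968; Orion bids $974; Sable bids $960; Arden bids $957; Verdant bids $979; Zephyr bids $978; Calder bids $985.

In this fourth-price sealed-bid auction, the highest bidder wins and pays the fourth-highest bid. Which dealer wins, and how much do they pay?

Bids in order: 997 (Helix) > 985 (Calder) > 979 (Verdant) > 978 (Zephyr) > 974 (Orion) > 968 (Rook) > …
Helix is highest; pays the fourth-highest bid, $978.

Helix pays $978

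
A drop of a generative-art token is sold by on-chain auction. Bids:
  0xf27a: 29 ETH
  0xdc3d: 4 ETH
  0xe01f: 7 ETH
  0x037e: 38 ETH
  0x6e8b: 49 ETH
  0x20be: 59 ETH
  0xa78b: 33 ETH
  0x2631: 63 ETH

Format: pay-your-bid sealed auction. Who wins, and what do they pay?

0x2631 pays 63 ETH

Bids ranked: 63 (0x2631) > 59 (0x20be) > 49 (0x6e8b) > 38 (0x037e) > 33 (0xa78b) > 29 (0xf27a) > …
First-price: 0x2631 pays what they bid, 63 ETH.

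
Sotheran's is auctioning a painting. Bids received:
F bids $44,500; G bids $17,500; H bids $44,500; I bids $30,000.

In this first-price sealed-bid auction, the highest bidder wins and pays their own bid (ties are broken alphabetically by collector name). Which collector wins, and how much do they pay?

F pays $44,500

Bids in order: 44,500 (F) > 44,500 (H) > 30,000 (I) > 17,500 (G)
Tie at $44,500 → F wins by tie-break.
First-price: F pays what they bid, $44,500.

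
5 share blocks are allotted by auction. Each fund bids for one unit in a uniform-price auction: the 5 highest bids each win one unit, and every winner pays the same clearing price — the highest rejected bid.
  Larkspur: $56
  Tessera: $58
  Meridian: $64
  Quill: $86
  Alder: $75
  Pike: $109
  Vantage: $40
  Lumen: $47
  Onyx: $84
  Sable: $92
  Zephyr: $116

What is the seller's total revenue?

Bids ranked high→low: 116 (Zephyr), 109 (Pike), 92 (Sable), 86 (Quill), 84 (Onyx), 75 (Alder), 64 (Meridian), …
Winners (5 units): Zephyr, Pike, Sable, Quill, Onyx.
Highest unsuccessful bid: $75 → clearing price.
Total revenue = 5 × $75 = $375.

Total revenue: $375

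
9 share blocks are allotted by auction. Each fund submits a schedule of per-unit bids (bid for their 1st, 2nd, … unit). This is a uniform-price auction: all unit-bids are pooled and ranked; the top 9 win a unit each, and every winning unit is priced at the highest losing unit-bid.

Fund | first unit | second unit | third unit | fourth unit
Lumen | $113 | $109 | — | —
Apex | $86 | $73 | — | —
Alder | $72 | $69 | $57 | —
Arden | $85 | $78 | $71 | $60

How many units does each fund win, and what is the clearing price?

All unit-bids, highest first — top 9: 113 (Lumen-1), 109 (Lumen-2), 86 (Apex-1), 85 (Arden-1), 78 (Arden-2), 73 (Apex-2), 72 (Alder-1), 71 (Arden-3), 69 (Alder-2)
The (k+1)-th unit-bid is $60.
Allocation: Alder 2, Apex 2, Arden 3, Lumen 2.

Alder 2, Apex 2, Arden 3, Lumen 2; clearing price $60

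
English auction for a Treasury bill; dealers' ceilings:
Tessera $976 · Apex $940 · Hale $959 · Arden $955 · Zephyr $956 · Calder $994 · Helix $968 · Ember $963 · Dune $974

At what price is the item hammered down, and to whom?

Limits ranked: 994 (Calder) > 976 (Tessera) > 974 (Dune) > 968 (Helix) > 963 (Ember) > 959 (Hale) > …
Once the price passes $976, only Calder is left; the hammer falls at Tessera's limit of $976.

Calder wins at $976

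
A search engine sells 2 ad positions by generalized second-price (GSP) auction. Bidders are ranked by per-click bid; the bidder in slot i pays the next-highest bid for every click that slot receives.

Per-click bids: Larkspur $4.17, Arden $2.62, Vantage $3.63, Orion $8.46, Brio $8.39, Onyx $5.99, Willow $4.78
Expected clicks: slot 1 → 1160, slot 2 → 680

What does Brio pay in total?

Sorting advertisers: $8.46 (Orion) > $8.39 (Brio) > $5.99 (Onyx) > …
Brio holds slot 2 → pays next bid $5.99 × 680 clicks = $4073.20.

Brio pays $4073.20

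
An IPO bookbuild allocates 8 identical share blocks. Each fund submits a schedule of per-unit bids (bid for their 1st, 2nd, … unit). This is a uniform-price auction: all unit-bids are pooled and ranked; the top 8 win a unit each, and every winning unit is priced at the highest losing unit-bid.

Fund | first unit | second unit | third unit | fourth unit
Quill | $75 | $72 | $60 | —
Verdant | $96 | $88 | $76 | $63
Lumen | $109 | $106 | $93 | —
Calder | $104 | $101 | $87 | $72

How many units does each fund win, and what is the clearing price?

Calder 3, Lumen 3, Verdant 2; clearing price $76

All unit-bids, highest first — top 8: 109 (Lumen-1), 106 (Lumen-2), 104 (Calder-1), 101 (Calder-2), 96 (Verdant-1), 93 (Lumen-3), 88 (Verdant-2), 87 (Calder-3)
First bid not allocated: $76.
Allocation: Calder 3, Lumen 3, Verdant 2.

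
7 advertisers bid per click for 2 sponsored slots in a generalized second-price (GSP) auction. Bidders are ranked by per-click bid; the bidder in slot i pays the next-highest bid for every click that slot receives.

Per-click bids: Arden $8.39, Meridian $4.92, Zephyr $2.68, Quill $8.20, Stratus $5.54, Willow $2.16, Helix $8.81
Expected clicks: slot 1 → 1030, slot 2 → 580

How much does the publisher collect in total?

Total revenue: $13397.70

Ranked by bid: $8.81 (Helix) > $8.39 (Arden) > $8.20 (Quill) > …
Slot 1: Helix pays $8.39 × 1030 = $8641.70
Slot 2: Arden pays $8.20 × 580 = $4756.00
Total = $13397.70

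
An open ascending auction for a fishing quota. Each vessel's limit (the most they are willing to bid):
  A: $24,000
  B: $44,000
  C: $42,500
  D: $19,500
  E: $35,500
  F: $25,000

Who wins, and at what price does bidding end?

B wins at $42,500

Rule: the price rises until one bidder remains; the winner pays the price at which the last rival dropped out.
Sorting limits: 44,000 (B) > 42,500 (C) > 35,500 (E) > 25,000 (F) > 24,000 (A) > 19,500 (D)
Once the price passes $42,500, only B is left; the hammer falls at C's limit of $42,500.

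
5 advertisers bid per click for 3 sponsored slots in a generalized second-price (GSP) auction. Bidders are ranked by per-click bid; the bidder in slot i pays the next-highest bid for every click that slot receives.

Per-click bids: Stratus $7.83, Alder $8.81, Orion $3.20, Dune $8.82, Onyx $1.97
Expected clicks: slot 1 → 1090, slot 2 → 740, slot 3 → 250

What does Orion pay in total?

Sorting advertisers: $8.82 (Dune) > $8.81 (Alder) > $7.83 (Stratus) > $3.20 (Orion) > …
Orion ranks below slot 3 → no slot, pays nothing.

Orion pays $0.00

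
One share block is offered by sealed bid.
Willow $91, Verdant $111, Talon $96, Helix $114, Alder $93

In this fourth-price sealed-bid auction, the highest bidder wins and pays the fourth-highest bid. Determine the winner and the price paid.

Sorting bids: 114 (Helix) > 111 (Verdant) > 96 (Talon) > 93 (Alder) > 91 (Willow)
Helix wins; payment is bid #4 in the ranking = $93.

Helix pays $93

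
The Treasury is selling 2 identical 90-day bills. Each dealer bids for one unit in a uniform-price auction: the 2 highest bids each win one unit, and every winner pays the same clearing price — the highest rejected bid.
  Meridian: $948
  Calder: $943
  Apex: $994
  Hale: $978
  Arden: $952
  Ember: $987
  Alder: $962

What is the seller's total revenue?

Sorting: 994 (Apex), 987 (Ember), 978 (Hale), 962 (Alder), …
Winners (2 units): Apex, Ember.
Clearing price = highest rejected bid = $978.
Total revenue = 2 × $978 = $1,956.

Total revenue: $1,956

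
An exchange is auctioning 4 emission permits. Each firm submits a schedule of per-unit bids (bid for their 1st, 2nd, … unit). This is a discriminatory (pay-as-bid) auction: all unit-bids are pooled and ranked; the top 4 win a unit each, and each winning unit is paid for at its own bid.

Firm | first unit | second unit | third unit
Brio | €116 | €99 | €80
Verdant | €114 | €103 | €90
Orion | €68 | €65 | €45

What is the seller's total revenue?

Pooled unit-bids ranked (top 4): 116 (Brio-1), 114 (Verdant-1), 103 (Verdant-2), 99 (Brio-2)
Next rejected bid: €90 (not a price — pay-as-bid).
Each winning unit pays its own bid.
Revenue = 116 + 114 + 103 + 99 = €432.

Total revenue: €432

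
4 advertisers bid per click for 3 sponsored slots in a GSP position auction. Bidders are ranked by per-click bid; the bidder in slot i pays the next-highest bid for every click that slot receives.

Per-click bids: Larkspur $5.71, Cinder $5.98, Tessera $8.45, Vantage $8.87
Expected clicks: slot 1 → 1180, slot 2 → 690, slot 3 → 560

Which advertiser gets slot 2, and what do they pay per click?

Tessera; $5.98 per click

Ranked by bid: $8.87 (Vantage) > $8.45 (Tessera) > $5.98 (Cinder) > $5.71 (Larkspur)
Slot 2 goes to the second-ranked bidder, Tessera, who pays the next bid down: $5.98/click.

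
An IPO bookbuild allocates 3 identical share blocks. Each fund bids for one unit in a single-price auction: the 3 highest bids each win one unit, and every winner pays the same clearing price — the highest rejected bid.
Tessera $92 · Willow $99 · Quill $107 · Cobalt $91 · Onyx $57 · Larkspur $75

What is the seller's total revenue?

Total revenue: $273

Ordering the bids: 107 (Quill), 99 (Willow), 92 (Tessera), 91 (Cobalt), 75 (Larkspur), …
Winners (3 units): Quill, Willow, Tessera.
Clearing price = highest rejected bid = $91.
Total revenue = 3 × $91 = $273.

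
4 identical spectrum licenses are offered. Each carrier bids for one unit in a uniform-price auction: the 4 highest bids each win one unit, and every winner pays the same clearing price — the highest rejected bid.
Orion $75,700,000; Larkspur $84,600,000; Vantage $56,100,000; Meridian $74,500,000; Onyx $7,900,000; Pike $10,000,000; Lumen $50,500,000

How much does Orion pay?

Orion pays $50,500,000

Bids ranked high→low: 84,600,000 (Larkspur), 75,700,000 (Orion), 74,500,000 (Meridian), 56,100,000 (Vantage), 50,500,000 (Lumen), 10,000,000 (Pike), …
Winners (4 units): Larkspur, Orion, Meridian, Vantage.
First losing bid is Lumen's $50,500,000, which sets the uniform price.
Orion wins → pays $50,500,000.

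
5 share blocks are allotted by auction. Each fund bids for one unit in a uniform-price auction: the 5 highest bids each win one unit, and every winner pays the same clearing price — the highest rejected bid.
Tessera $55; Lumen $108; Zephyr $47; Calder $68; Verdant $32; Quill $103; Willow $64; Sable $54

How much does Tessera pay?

Sorting: 108 (Lumen), 103 (Quill), 68 (Calder), 64 (Willow), 55 (Tessera), 54 (Sable), 47 (Zephyr), …
Top 5: Lumen, Quill, Calder, Willow, Tessera.
First losing bid is Sable's $54, which sets the uniform price.
Tessera wins → pays $54.

Tessera pays $54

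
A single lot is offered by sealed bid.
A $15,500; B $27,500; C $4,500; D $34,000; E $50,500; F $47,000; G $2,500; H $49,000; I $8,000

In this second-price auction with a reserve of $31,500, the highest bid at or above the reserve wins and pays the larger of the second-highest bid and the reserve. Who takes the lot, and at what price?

Second-price auction with a reserve of $31,500: the highest bid at or above the reserve wins and pays the larger of the second-highest bid and the reserve.
Bids in order: 50,500 (E) > 49,000 (H) > 47,000 (F) > 34,000 (D) > 27,500 (B) > 15,500 (A) > …
E has the top bid at or above the reserve ($50,500).
Second-highest bid $49,000 exceeds the reserve $31,500 → payment $49,000.

E pays $49,000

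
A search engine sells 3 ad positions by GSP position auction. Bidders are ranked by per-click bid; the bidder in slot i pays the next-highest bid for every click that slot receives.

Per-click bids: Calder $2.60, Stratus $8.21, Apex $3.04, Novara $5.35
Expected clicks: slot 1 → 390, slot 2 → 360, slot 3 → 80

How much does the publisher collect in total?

Total revenue: $3388.90

Ranked by bid: $8.21 (Stratus) > $5.35 (Novara) > $3.04 (Apex) > $2.60 (Calder)
Slot 1: Stratus pays $5.35 × 390 = $2086.50
Slot 2: Novara pays $3.04 × 360 = $1094.40
Slot 3: Apex pays $2.60 × 80 = $208.00
Total = $3388.90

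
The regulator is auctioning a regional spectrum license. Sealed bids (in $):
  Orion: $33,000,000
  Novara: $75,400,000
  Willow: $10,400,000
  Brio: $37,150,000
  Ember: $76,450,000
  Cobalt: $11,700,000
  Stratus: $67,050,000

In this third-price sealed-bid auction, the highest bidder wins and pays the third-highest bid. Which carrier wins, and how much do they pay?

Rule: the highest bidder wins and pays the third-highest bid.
Bids in order: 76,450,000 (Ember) > 75,400,000 (Novara) > 67,050,000 (Stratus) > 37,150,000 (Brio) > 33,000,000 (Orion) > 11,700,000 (Cobalt) > …
Ember is highest; pays the third-highest bid, $67,050,000.

Ember pays $67,050,000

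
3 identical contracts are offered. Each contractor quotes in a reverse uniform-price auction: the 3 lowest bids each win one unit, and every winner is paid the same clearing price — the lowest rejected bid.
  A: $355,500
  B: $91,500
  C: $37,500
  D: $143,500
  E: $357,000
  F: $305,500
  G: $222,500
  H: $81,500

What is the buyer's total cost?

Bids ranked low→high: 37,500 (C), 81,500 (H), 91,500 (B), 143,500 (D), 222,500 (G), …
The 3 lowest are C, H, B.
Lowest unsuccessful bid: $143,500 → clearing price.
Total cost = 3 × $143,500 = $430,500.

Total cost: $430,500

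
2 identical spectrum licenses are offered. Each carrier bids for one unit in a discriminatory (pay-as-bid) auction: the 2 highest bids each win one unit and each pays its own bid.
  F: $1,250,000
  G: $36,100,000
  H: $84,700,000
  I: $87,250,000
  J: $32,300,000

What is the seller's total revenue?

Sorting: 87,250,000 (I), 84,700,000 (H), 36,100,000 (G), 32,300,000 (J), …
The 2 highest are I, H.
Total revenue = 87,250,000 + 84,700,000 = $171,950,000.

Total revenue: $171,950,000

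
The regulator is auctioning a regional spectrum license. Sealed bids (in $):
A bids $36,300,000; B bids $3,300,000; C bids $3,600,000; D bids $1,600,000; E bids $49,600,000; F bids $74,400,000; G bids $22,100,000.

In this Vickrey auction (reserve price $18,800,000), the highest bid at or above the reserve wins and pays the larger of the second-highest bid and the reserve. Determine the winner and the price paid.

F pays $49,600,000

Vickrey auction (reserve price $18,800,000): the highest bid at or above the reserve wins and pays the larger of the second-highest bid and the reserve.
Bids ranked: 74,400,000 (F) > 49,600,000 (E) > 36,300,000 (A) > 22,100,000 (G) > 3,600,000 (C) > 3,300,000 (B) > …
F has the top bid at or above the reserve ($74,400,000).
max(second-highest $49,600,000, reserve $18,800,000) = $49,600,000; the reserve does not bind.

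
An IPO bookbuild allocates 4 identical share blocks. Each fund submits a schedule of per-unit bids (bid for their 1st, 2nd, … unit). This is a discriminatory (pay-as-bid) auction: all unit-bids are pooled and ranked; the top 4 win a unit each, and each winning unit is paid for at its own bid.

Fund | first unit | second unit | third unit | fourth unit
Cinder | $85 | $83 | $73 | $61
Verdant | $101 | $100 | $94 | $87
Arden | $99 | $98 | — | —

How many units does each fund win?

Arden 2, Verdant 2

Pooled unit-bids ranked (top 4): 101 (Verdant-1), 100 (Verdant-2), 99 (Arden-1), 98 (Arden-2)
Next rejected bid: $94 (not a price — pay-as-bid).
Allocation: Arden 2, Verdant 2.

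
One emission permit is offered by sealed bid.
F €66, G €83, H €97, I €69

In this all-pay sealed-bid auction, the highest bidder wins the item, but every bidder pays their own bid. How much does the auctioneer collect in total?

Bids in order: 97 (H) > 83 (G) > 69 (I) > 66 (F)
H wins with the top bid; all bids are sunk regardless.
Every bidder forfeits their bid regardless of winning.
Revenue = 66 + 83 + 97 + 69 = €315.

Total revenue: €315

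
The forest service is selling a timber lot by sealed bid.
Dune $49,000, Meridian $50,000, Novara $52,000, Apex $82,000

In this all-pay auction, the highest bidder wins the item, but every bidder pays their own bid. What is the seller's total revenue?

Total revenue: $233,000

All-pay auction: the highest bidder wins the item, but every bidder pays their own bid.
Bids in order: 82,000 (Apex) > 52,000 (Novara) > 50,000 (Meridian) > 49,000 (Dune)
Apex wins with the top bid; all bids are sunk regardless.
Every bidder forfeits their bid regardless of winning.
Revenue = 49,000 + 50,000 + 52,000 + 82,000 = $233,000.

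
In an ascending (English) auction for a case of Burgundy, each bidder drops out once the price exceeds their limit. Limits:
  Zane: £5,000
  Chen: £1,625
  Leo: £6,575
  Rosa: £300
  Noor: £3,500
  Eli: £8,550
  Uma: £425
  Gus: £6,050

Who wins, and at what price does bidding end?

Eli wins at £6,575

Ascending (English) auction: the price rises until one bidder remains; the winner pays the price at which the last rival dropped out.
Limits in order: 8,550 (Eli) > 6,575 (Leo) > 6,050 (Gus) > 5,000 (Zane) > 3,500 (Noor) > 1,625 (Chen) > …
Once the price passes £6,575, only Eli is left; the hammer falls at Leo's limit of £6,575.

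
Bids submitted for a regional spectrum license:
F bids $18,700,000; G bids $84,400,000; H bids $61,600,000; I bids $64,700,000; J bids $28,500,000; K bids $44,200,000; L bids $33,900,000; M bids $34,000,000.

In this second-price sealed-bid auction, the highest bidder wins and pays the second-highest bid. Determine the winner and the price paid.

G pays $64,700,000

Bids ranked: 84,400,000 (G) > 64,700,000 (I) > 61,600,000 (H) > 44,200,000 (K) > 34,000,000 (M) > 33,900,000 (L) > …
Second-price: G pays I's bid of $64,700,000.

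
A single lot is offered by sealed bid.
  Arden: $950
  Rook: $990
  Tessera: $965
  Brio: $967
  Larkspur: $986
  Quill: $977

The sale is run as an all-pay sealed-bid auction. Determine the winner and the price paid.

Rook pays $990

Bids ranked: 990 (Rook) > 986 (Larkspur) > 977 (Quill) > 967 (Brio) > 965 (Tessera) > 950 (Arden)
Rook is highest and takes the item; every bidder forfeits their bid.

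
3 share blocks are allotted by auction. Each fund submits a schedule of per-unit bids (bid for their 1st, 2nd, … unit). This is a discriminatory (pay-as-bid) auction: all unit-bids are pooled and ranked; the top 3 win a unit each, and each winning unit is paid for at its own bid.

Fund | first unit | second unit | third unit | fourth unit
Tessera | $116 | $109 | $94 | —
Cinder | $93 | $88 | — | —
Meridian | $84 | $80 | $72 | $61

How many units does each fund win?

Tessera 3

Pooled unit-bids ranked (top 3): 116 (Tessera-1), 109 (Tessera-2), 94 (Tessera-3)
Next rejected bid: $93 (not a price — pay-as-bid).
Allocation: Tessera 3.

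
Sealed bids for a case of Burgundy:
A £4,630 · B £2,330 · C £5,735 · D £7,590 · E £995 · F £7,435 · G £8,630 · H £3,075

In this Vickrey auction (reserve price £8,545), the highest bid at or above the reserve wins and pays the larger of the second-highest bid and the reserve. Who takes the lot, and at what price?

G pays £8,545

Sorting bids: 8,630 (G) > 7,590 (D) > 7,435 (F) > 5,735 (C) > 4,630 (A) > 3,075 (H) > …
G has the top bid at or above the reserve (£8,630).
max(second-highest £7,590, reserve £8,545) = £8,545.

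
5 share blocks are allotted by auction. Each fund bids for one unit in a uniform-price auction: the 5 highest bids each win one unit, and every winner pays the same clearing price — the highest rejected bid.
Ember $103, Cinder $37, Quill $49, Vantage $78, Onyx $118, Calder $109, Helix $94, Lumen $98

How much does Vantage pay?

Vantage pays $0

Ordering the bids: 118 (Onyx), 109 (Calder), 103 (Ember), 98 (Lumen), 94 (Helix), 78 (Vantage), 49 (Quill), …
Winners (5 units): Onyx, Calder, Ember, Lumen, Helix.
First losing bid is Vantage's $78, which sets the uniform price.
Vantage does not win → pays $0.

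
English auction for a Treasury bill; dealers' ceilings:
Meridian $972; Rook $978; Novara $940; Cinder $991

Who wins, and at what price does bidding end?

Cinder wins at $978

Sorting limits: 991 (Cinder) > 978 (Rook) > 972 (Meridian) > 940 (Novara)
Once the price passes $978, only Cinder is left; the hammer falls at Rook's limit of $978.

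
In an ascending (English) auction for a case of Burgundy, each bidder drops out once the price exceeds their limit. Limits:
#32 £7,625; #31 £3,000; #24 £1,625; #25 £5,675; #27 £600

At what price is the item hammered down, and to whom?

Rule: the price rises until one bidder remains; the winner pays the price at which the last rival dropped out.
Sorting limits: 7,625 (#32) > 5,675 (#25) > 3,000 (#31) > 1,625 (#24) > 600 (#27)
Once the price passes £5,675, only #32 is left; the hammer falls at #25's limit of £5,675.

#32 wins at £5,675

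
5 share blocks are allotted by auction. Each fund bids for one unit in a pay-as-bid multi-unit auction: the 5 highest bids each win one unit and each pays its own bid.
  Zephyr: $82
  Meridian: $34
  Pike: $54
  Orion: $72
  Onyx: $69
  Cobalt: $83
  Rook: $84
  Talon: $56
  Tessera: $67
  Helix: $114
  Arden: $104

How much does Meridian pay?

Meridian pays $0

Ordering the bids: 114 (Helix), 104 (Arden), 84 (Rook), 83 (Cobalt), 82 (Zephyr), 72 (Orion), 69 (Onyx), …
Winners (5 units): Helix, Arden, Rook, Cobalt, Zephyr.
Meridian does not win → $0.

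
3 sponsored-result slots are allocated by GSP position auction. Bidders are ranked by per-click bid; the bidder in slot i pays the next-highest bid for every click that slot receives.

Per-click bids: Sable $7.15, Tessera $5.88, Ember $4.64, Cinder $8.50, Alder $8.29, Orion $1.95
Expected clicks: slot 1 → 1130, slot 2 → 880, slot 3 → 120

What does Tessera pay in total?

Sorting advertisers: $8.50 (Cinder) > $8.29 (Alder) > $7.15 (Sable) > $5.88 (Tessera) > …
Tessera ranks below slot 3 → no slot, pays nothing.

Tessera pays $0.00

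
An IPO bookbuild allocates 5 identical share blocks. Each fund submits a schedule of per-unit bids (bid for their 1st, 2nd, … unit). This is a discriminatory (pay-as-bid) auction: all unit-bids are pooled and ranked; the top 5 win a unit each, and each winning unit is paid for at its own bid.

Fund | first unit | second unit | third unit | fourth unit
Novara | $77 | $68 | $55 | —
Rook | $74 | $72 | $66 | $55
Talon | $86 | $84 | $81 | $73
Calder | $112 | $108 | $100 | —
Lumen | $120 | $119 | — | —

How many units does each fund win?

All unit-bids, highest first — top 5: 120 (Lumen-1), 119 (Lumen-2), 112 (Calder-1), 108 (Calder-2), 100 (Calder-3)
Next rejected bid: $86 (not a price — pay-as-bid).
Allocation: Calder 3, Lumen 2.

Calder 3, Lumen 2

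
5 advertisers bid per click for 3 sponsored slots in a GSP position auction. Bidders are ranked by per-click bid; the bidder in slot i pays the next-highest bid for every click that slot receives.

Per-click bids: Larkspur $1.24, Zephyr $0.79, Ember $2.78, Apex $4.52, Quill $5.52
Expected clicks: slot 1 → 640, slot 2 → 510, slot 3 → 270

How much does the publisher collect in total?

Total revenue: $4645.40

Per-click bids in order: $5.52 (Quill) > $4.52 (Apex) > $2.78 (Ember) > $1.24 (Larkspur) > …
Slot 1: Quill pays $4.52 × 640 = $2892.80
Slot 2: Apex pays $2.78 × 510 = $1417.80
Slot 3: Ember pays $1.24 × 270 = $334.80
Total = $4645.40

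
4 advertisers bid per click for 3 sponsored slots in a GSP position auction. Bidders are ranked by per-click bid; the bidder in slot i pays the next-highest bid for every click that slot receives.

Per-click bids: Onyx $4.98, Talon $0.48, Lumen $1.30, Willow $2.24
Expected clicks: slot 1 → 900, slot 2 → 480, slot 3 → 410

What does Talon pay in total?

Talon pays $0.00

Per-click bids in order: $4.98 (Onyx) > $2.24 (Willow) > $1.30 (Lumen) > $0.48 (Talon)
Talon ranks below slot 3 → no slot, pays nothing.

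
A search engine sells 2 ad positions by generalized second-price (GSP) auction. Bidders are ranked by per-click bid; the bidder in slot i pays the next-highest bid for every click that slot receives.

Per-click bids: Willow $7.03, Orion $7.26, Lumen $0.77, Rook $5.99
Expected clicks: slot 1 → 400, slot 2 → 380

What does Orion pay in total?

Sorting advertisers: $7.26 (Orion) > $7.03 (Willow) > $5.99 (Rook) > …
Orion holds slot 1 → pays next bid $7.03 × 400 clicks = $2812.00.

Orion pays $2812.00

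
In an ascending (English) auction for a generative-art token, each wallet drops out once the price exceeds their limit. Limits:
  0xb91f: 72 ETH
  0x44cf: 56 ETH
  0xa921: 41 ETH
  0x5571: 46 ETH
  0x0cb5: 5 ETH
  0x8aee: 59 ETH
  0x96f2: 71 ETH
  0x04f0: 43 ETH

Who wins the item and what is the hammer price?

Sorting limits: 72 (0xb91f) > 71 (0x96f2) > 59 (0x8aee) > 56 (0x44cf) > 46 (0x5571) > 43 (0x04f0) > …
Bidding ends when 0x96f2 exits at 71 ETH; 0xb91f takes it.

0xb91f wins at 71 ETH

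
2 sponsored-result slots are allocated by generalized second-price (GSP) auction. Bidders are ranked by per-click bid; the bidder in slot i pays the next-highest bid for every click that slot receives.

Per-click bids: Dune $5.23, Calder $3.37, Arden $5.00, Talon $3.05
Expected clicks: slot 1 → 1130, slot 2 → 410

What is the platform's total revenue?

Total revenue: $7031.70

Ranked by bid: $5.23 (Dune) > $5.00 (Arden) > $3.37 (Calder) > …
Slot 1: Dune pays $5.00 × 1130 = $5650.00
Slot 2: Arden pays $3.37 × 410 = $1381.70
Total = $7031.70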